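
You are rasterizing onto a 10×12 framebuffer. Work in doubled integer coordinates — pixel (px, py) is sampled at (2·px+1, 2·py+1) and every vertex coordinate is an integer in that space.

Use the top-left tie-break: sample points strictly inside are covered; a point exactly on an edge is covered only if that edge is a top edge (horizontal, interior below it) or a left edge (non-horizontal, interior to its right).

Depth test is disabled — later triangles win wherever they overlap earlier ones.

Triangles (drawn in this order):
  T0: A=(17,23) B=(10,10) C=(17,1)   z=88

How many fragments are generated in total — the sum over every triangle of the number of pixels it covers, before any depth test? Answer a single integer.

T0:
  2·area = 154
  edge (17, 23)→(10, 10): d=(-7,-13) top-left  bias=+0
  edge (10, 10)→(17, 1): d=(7,-9) top-left  bias=+0
  edge (17, 1)→(17, 23): d=(0,22) right/bottom  bias=-1
    (8,0)@(17, 1): e=[154,0,0] → .  [on edge]
    (8,1)@(17, 3): e=[140,14,0] → .  [on edge]
    (7,2)@(15, 5): e=[100,10,44] → X
    (8,2)@(17, 5): e=[126,28,0] → .  [on edge]
    (6,3)@(13, 7): e=[60,6,88] → X
    (8,3)@(17, 7): e=[112,42,0] → .  [on edge]
    (5,4)@(11, 9): e=[20,2,132] → X
    (8,4)@(17, 9): e=[98,56,0] → .  [on edge]
    (5,5)@(11, 11): e=[6,16,132] → X
    (8,5)@(17, 11): e=[84,70,0] → .  [on edge]
    (5,6)@(11, 13): e=[-8,30,132] → .
    (6,6)@(13, 13): e=[18,48,88] → X
    (8,6)@(17, 13): e=[70,84,0] → .  [on edge]
    (8,7)@(17, 15): e=[56,98,0] → .  [on edge]
    (8,8)@(17, 17): e=[42,112,0] → .  [on edge]
    (1,9)@(3, 19): e=[-154,0,308] → .  [on edge]
    (8,9)@(17, 19): e=[28,126,0] → .  [on edge]
    (8,10)@(17, 21): e=[14,140,0] → .  [on edge]
    (8,11)@(17, 23): e=[0,154,0] → .  [on edge]
  covered (15 px):
    . . . . . . . . . .
    . . . . . . . . . .
    . . . . . . . X . .
    . . . . . . X X . .
    . . . . . X X X . .
    . . . . . X X X . .
    . . . . . . X X . .
    . . . . . . X X . .
    . . . . . . . X . .
    . . . . . . . X . .
    . . . . . . . . . .
    . . . . . . . . . .

Answer: 15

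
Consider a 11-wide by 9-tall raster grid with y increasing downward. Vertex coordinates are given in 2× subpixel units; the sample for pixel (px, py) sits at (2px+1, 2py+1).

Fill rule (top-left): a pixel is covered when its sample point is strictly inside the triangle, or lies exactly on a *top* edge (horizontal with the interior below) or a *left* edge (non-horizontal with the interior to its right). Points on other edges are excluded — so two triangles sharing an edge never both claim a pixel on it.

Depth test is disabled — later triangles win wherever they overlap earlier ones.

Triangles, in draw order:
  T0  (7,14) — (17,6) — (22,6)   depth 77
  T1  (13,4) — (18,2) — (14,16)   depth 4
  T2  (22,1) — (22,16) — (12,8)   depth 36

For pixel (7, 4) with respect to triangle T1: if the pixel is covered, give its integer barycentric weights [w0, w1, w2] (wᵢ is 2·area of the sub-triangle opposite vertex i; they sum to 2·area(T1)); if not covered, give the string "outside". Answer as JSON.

T0:
  2·area = 40
  edge (7, 14)→(17, 6): d=(10,-8) top-left  bias=+0
  edge (17, 6)→(22, 6): d=(5,0) top-left  bias=+0
  edge (22, 6)→(7, 14): d=(-15,8) right/bottom  bias=-1
    (8,3)@(17, 7): e=[10,5,25] → █
    (9,3)@(19, 7): e=[26,5,9] → █
    (10,3)@(21, 7): e=[42,5,-7] → ·
    (7,4)@(15, 9): e=[14,15,11] → █
    (8,4)@(17, 9): e=[30,15,-5] → ·
    (9,4)@(19, 9): e=[46,15,-21] → ·
    (5,5)@(11, 11): e=[2,25,13] → █
    (6,5)@(13, 11): e=[18,25,-3] → ·
    (7,5)@(15, 11): e=[34,25,-19] → ·
    (5,6)@(11, 13): e=[22,35,-17] → ·
  covered (4 px):
    · · · · · · · · · · ·
    · · · · · · · · · · ·
    · · · · · · · · · · ·
    · · · · · · · · █ █ ·
    · · · · · · · █ · · ·
    · · · · · █ · · · · ·
    · · · · · · · · · · ·
    · · · · · · · · · · ·
    · · · · · · · · · · ·
T1:
  2·area = 62
  edge (13, 4)→(18, 2): d=(5,-2) top-left  bias=+0
  edge (18, 2)→(14, 16): d=(-4,14) right/bottom  bias=-1
  edge (14, 16)→(13, 4): d=(-1,-12) top-left  bias=+0
    (8,1)@(17, 3): e=[3,10,49] → █
    (9,1)@(19, 3): e=[7,-18,73] → ·
    (7,2)@(15, 5): e=[9,30,23] → █
    (9,2)@(19, 5): e=[17,-26,71] → ·
    (7,3)@(15, 7): e=[19,22,21] → █
    (8,3)@(17, 7): e=[23,-6,45] → ·
    (7,4)@(15, 9): e=[29,14,19] → █
    (8,4)@(17, 9): e=[33,-14,43] → ·
    (7,5)@(15, 11): e=[39,6,17] → █
    (8,5)@(17, 11): e=[43,-22,41] → ·
    (7,6)@(15, 13): e=[49,-2,15] → ·
  covered (6 px):
    · · · · · · · · · · ·
    · · · · · · · · █ · ·
    · · · · · · · █ █ · ·
    · · · · · · · █ · · ·
    · · · · · · · █ · · ·
    · · · · · · · █ · · ·
    · · · · · · · · · · ·
    · · · · · · · · · · ·
    · · · · · · · · · · ·
T2:
  2·area = 150
  edge (22, 1)→(22, 16): d=(0,15) right/bottom  bias=-1
  edge (22, 16)→(12, 8): d=(-10,-8) top-left  bias=+0
  edge (12, 8)→(22, 1): d=(10,-7) top-left  bias=+0
    (10,1)@(21, 3): e=[15,122,13] → █
    (8,2)@(17, 5): e=[75,70,5] → █
    (9,2)@(19, 5): e=[45,86,19] → █
    (7,3)@(15, 7): e=[105,34,11] → █
    (7,4)@(15, 9): e=[105,14,31] → █
    (7,5)@(15, 11): e=[105,-6,51] → ·
    (8,5)@(17, 11): e=[75,10,65] → █
    (8,6)@(17, 13): e=[75,-10,85] → ·
    (9,6)@(19, 13): e=[45,6,99] → █
    (9,7)@(19, 15): e=[45,-14,119] → ·
    (10,7)@(21, 15): e=[15,2,133] → █
    (10,8)@(21, 17): e=[15,-18,153] → ·
  covered (18 px):
    · · · · · · · · · · ·
    · · · · · · · · · · █
    · · · · · · · · █ █ █
    · · · · · · · █ █ █ █
    · · · · · · · █ █ █ █
    · · · · · · · · █ █ █
    · · · · · · · · · █ █
    · · · · · · · · · · █
    · · · · · · · · · · ·

Final: [14,19,29]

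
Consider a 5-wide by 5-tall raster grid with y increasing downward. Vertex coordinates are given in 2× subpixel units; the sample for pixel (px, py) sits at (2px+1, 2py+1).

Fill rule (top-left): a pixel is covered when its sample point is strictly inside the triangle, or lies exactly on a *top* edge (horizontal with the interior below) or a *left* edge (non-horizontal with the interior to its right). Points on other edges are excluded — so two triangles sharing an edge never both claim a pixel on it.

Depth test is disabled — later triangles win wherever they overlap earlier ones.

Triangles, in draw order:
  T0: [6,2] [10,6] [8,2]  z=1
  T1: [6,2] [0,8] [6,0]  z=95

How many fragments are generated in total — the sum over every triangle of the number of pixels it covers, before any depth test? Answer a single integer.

T0:
  2·area = 8  (B↔C swapped to make it positive)
  edge (6, 2)→(8, 2): d=(2,0) top-left  bias=+0
  edge (8, 2)→(10, 6): d=(2,4) right/bottom  bias=-1
  edge (10, 6)→(6, 2): d=(-4,-4) top-left  bias=+0
    (2,0)@(5, 1): e=[-2,10,0] → ·  [on edge]
    (3,1)@(7, 3): e=[2,6,0] → #  [on edge]
    (4,1)@(9, 3): e=[2,-2,8] → ·
    (3,2)@(7, 5): e=[6,10,-8] → ·
    (4,2)@(9, 5): e=[6,2,0] → #  [on edge]
    (4,3)@(9, 7): e=[10,6,-8] → ·
  covered (2 px):
    · · · · ·
    · · · # ·
    · · · · #
    · · · · ·
    · · · · ·
T1:
  2·area = 12
  edge (6, 2)→(0, 8): d=(-6,6) right/bottom  bias=-1
  edge (0, 8)→(6, 0): d=(6,-8) top-left  bias=+0
  edge (6, 0)→(6, 2): d=(0,2) right/bottom  bias=-1
    (3,0)@(7, 1): e=[0,14,-2] → ·  [on edge]
    (2,1)@(5, 3): e=[0,10,2] → ·  [on edge]
    (1,2)@(3, 5): e=[0,6,6] → ·  [on edge]
    (0,3)@(1, 7): e=[0,2,10] → ·  [on edge]
  covered (0 px):
    · · · · ·
    · · · · ·
    · · · · ·
    · · · · ·
    · · · · ·

Answer: 2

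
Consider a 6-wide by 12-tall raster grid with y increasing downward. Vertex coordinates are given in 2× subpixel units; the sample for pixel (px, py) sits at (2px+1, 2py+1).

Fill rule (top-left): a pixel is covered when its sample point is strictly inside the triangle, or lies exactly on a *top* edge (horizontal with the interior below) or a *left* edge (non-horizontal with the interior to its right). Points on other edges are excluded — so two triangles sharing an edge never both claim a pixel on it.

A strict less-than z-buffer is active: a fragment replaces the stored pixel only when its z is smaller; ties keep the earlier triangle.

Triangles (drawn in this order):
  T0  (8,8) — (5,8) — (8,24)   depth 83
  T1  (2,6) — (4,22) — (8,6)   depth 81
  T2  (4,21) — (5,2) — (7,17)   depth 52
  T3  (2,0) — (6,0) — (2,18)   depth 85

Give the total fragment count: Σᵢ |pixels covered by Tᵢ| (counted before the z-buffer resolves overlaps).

T0:
  2·area = 48  (B↔C swapped to make it positive)
  edge (8, 8)→(8, 24): d=(0,16) right/bottom  bias=-1
  edge (8, 24)→(5, 8): d=(-3,-16) top-left  bias=+0
  edge (5, 8)→(8, 8): d=(3,0) top-left  bias=+0
    (3,4)@(7, 9): e=[16,29,3] → █
    (4,4)@(9, 9): e=[-16,61,3] → ·
    (3,5)@(7, 11): e=[16,23,9] → █
    (4,5)@(9, 11): e=[-16,55,9] → ·
    (3,6)@(7, 13): e=[16,17,15] → █
    (4,6)@(9, 13): e=[-16,49,15] → ·
    (3,7)@(7, 15): e=[16,11,21] → █
    (4,7)@(9, 15): e=[-16,43,21] → ·
    (3,8)@(7, 17): e=[16,5,27] → █
    (4,8)@(9, 17): e=[-16,37,27] → ·
    (3,9)@(7, 19): e=[16,-1,33] → ·
  covered (5 px):
    · · · · · ·
    · · · · · ·
    · · · · · ·
    · · · · · ·
    · · · █ · ·
    · · · █ · ·
    · · · █ · ·
    · · · █ · ·
    · · · █ · ·
    · · · · · ·
    · · · · · ·
    · · · · · ·
T1:
  2·area = 96  (B↔C swapped to make it positive)
  edge (2, 6)→(8, 6): d=(6,0) top-left  bias=+0
  edge (8, 6)→(4, 22): d=(-4,16) right/bottom  bias=-1
  edge (4, 22)→(2, 6): d=(-2,-16) top-left  bias=+0
    (1,3)@(3, 7): e=[6,76,14] → █
    (2,3)@(5, 7): e=[6,44,46] → █
    (3,3)@(7, 7): e=[6,12,78] → █
    (4,3)@(9, 7): e=[6,-20,110] → ·
    (1,4)@(3, 9): e=[18,68,10] → █
    (4,4)@(9, 9): e=[18,-28,106] → ·
    (1,5)@(3, 11): e=[30,60,6] → █
    (3,5)@(7, 11): e=[30,-4,70] → ·
    (1,6)@(3, 13): e=[42,52,2] → █
    (3,6)@(7, 13): e=[42,-12,66] → ·
    (1,7)@(3, 15): e=[54,44,-2] → ·
    (2,7)@(5, 15): e=[54,12,30] → █
  covered (12 px):
    · · · · · ·
    · · · · · ·
    · · · · · ·
    · █ █ █ · ·
    · █ █ █ · ·
    · █ █ · · ·
    · █ █ · · ·
    · · █ · · ·
    · · █ · · ·
    · · · · · ·
    · · · · · ·
    · · · · · ·
T2:
  2·area = 53
  edge (4, 21)→(5, 2): d=(1,-19) top-left  bias=+0
  edge (5, 2)→(7, 17): d=(2,15) right/bottom  bias=-1
  edge (7, 17)→(4, 21): d=(-3,4) right/bottom  bias=-1
    (2,1)@(5, 3): e=[1,2,50] → █
    (3,1)@(7, 3): e=[39,-28,42] → ·
    (2,2)@(5, 5): e=[3,6,44] → █
    (3,2)@(7, 5): e=[41,-24,36] → ·
    (2,3)@(5, 7): e=[5,10,38] → █
    (3,3)@(7, 7): e=[43,-20,30] → ·
    (2,4)@(5, 9): e=[7,14,32] → █
    (3,4)@(7, 9): e=[45,-16,24] → ·
    (2,5)@(5, 11): e=[9,18,26] → █
    (3,5)@(7, 11): e=[47,-12,18] → ·
    (2,6)@(5, 13): e=[11,22,20] → █
    (3,6)@(7, 13): e=[49,-8,12] → ·
    (3,8)@(7, 17): e=[53,0,0] → ·  [on edge]
  covered (9 px):
    · · · · · ·
    · · █ · · ·
    · · █ · · ·
    · · █ · · ·
    · · █ · · ·
    · · █ · · ·
    · · █ · · ·
    · · █ · · ·
    · · █ · · ·
    · · █ · · ·
    · · · · · ·
    · · · · · ·
T3:
  2·area = 72
  edge (2, 0)→(6, 0): d=(4,0) top-left  bias=+0
  edge (6, 0)→(2, 18): d=(-4,18) right/bottom  bias=-1
  edge (2, 18)→(2, 0): d=(0,-18) top-left  bias=+0
    (1,0)@(3, 1): e=[4,50,18] → █
    (2,0)@(5, 1): e=[4,14,54] → █
    (3,0)@(7, 1): e=[4,-22,90] → ·
    (1,1)@(3, 3): e=[12,42,18] → █
    (3,1)@(7, 3): e=[12,-30,90] → ·
    (1,2)@(3, 5): e=[20,34,18] → █
    (2,2)@(5, 5): e=[20,-2,54] → ·
    (1,3)@(3, 7): e=[28,26,18] → █
    (2,3)@(5, 7): e=[28,-10,54] → ·
    (1,4)@(3, 9): e=[36,18,18] → █
    (2,4)@(5, 9): e=[36,-18,54] → ·
    (1,5)@(3, 11): e=[44,10,18] → █
  covered (9 px):
    · █ █ · · ·
    · █ █ · · ·
    · █ · · · ·
    · █ · · · ·
    · █ · · · ·
    · █ · · · ·
    · █ · · · ·
    · · · · · ·
    · · · · · ·
    · · · · · ·
    · · · · · ·
    · · · · · ·

Final: 35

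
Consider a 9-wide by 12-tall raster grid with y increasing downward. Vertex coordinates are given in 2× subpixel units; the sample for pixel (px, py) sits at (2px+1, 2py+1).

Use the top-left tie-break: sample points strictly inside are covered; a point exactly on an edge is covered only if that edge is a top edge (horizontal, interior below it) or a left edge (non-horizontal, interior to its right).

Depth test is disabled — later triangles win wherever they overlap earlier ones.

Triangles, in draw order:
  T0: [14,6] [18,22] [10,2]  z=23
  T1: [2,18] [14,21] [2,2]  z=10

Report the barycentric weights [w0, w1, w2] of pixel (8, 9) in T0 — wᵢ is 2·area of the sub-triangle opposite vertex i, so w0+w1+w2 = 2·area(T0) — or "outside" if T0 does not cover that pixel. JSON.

T0:
  2·area = 48
  edge (14, 6)→(18, 22): d=(4,16) right/bottom  bias=-1
  edge (18, 22)→(10, 2): d=(-8,-20) top-left  bias=+0
  edge (10, 2)→(14, 6): d=(4,4) right/bottom  bias=-1
    (4,0)@(9, 1): e=[60,-12,0] → ·  [on edge]
    (5,1)@(11, 3): e=[36,12,0] → ·  [on edge]
    (6,2)@(13, 5): e=[12,36,0] → ·  [on edge]
    (6,3)@(13, 7): e=[20,20,8] → #
    (7,3)@(15, 7): e=[-12,60,0] → ·  [on edge]
    (6,4)@(13, 9): e=[28,4,16] → #
    (7,4)@(15, 9): e=[-4,44,8] → ·
    (8,4)@(17, 9): e=[-36,84,0] → ·  [on edge]
    (6,5)@(13, 11): e=[36,-12,24] → ·
    (7,5)@(15, 11): e=[4,28,16] → #
    (8,5)@(17, 11): e=[-28,68,8] → ·
    (7,6)@(15, 13): e=[12,12,24] → #
  covered (5 px):
    · · · · · · · · ·
    · · · · · · · · ·
    · · · · · · · · ·
    · · · · · · # · ·
    · · · · · · # · ·
    · · · · · · · # ·
    · · · · · · · # ·
    · · · · · · · · ·
    · · · · · · · · ·
    · · · · · · · · #
    · · · · · · · · ·
    · · · · · · · · ·
T1:
  2·area = 192  (B↔C swapped to make it positive)
  edge (2, 18)→(2, 2): d=(0,-16) top-left  bias=+0
  edge (2, 2)→(14, 21): d=(12,19) right/bottom  bias=-1
  edge (14, 21)→(2, 18): d=(-12,-3) top-left  bias=+0
    (1,2)@(3, 5): e=[16,17,159] → #
    (2,2)@(5, 5): e=[48,-21,165] → ·
    (1,3)@(3, 7): e=[16,41,135] → #
    (2,3)@(5, 7): e=[48,3,141] → #
    (3,3)@(7, 7): e=[80,-35,147] → ·
    (1,4)@(3, 9): e=[16,65,111] → #
    (3,4)@(7, 9): e=[80,-11,123] → ·
    (1,5)@(3, 11): e=[16,89,87] → #
    (3,5)@(7, 11): e=[80,13,99] → #
    (4,5)@(9, 11): e=[112,-25,105] → ·
    (1,6)@(3, 13): e=[16,113,63] → #
    (4,6)@(9, 13): e=[112,-1,81] → ·
  covered (23 px):
    · · · · · · · · ·
    · · · · · · · · ·
    · # · · · · · · ·
    · # # · · · · · ·
    · # # · · · · · ·
    · # # # · · · · ·
    · # # # · · · · ·
    · # # # # · · · ·
    · # # # # # · · ·
    · · · # # # · · ·
    · · · · · · · · ·
    · · · · · · · · ·

Result: [4,40,4]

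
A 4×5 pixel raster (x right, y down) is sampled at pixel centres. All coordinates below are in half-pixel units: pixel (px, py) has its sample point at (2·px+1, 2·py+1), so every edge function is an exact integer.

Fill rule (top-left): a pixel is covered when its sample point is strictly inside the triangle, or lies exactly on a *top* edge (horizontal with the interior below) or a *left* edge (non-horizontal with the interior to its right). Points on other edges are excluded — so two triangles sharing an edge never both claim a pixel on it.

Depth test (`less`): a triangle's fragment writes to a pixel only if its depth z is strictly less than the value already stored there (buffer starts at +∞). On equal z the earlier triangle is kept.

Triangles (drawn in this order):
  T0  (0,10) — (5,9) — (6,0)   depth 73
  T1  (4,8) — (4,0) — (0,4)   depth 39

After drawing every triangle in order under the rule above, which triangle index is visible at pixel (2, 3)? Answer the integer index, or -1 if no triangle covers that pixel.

T0:
  2·area = 44  (B↔C swapped to make it positive)
  edge (0, 10)→(6, 0): d=(6,-10) top-left  bias=+0
  edge (6, 0)→(5, 9): d=(-1,9) right/bottom  bias=-1
  edge (5, 9)→(0, 10): d=(-5,1) right/bottom  bias=-1
    (2,1)@(5, 3): e=[8,6,30] → X
    (3,1)@(7, 3): e=[28,-12,28] → .
    (1,2)@(3, 5): e=[0,22,22] → X  [on edge]
    (3,2)@(7, 5): e=[40,-14,18] → .
    (1,3)@(3, 7): e=[12,20,12] → X
    (3,3)@(7, 7): e=[52,-16,8] → .
    (0,4)@(1, 9): e=[4,36,4] → X
    (2,4)@(5, 9): e=[44,0,0] → .  [on edge]
  covered (7 px):
    . . . .
    . . X .
    . X X .
    . X X .
    X X . .
T1:
  2·area = 32  (B↔C swapped to make it positive)
  edge (4, 8)→(0, 4): d=(-4,-4) top-left  bias=+0
  edge (0, 4)→(4, 0): d=(4,-4) top-left  bias=+0
  edge (4, 0)→(4, 8): d=(0,8) right/bottom  bias=-1
    (1,0)@(3, 1): e=[24,0,8] → X  [on edge]
    (2,0)@(5, 1): e=[32,8,-8] → .
    (0,1)@(1, 3): e=[8,0,24] → X  [on edge]
    (2,1)@(5, 3): e=[24,16,-8] → .
    (0,2)@(1, 5): e=[0,8,24] → X  [on edge]
    (2,2)@(5, 5): e=[16,24,-8] → .
    (0,3)@(1, 7): e=[-8,16,24] → .
    (1,3)@(3, 7): e=[0,24,8] → X  [on edge]
    (2,3)@(5, 7): e=[8,32,-8] → .
    (1,4)@(3, 9): e=[-8,32,8] → .
    (2,4)@(5, 9): e=[0,40,-8] → .  [on edge]
  covered (6 px):
    . X . .
    X X . .
    X X . .
    . X . .
    . . . .

Z-buffer (winner per pixel, '.' = empty):
  . 1 . .
  1 1 0 .
  1 1 0 .
  . 1 0 .
  0 0 . .

Answer: 0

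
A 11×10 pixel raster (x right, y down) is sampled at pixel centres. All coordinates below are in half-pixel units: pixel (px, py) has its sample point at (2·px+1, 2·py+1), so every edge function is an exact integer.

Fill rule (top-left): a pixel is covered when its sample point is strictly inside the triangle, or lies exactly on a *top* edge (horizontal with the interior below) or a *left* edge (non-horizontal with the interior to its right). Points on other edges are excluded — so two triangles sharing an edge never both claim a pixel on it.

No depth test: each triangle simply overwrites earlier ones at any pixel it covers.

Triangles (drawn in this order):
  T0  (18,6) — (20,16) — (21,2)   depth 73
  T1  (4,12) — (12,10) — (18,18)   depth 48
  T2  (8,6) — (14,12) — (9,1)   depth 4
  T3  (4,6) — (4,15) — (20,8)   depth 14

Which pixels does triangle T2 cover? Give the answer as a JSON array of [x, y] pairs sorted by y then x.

T0:
  2·area = 38  (B↔C swapped to make it positive)
  edge (18, 6)→(21, 2): d=(3,-4) top-left  bias=+0
  edge (21, 2)→(20, 16): d=(-1,14) right/bottom  bias=-1
  edge (20, 16)→(18, 6): d=(-2,-10) top-left  bias=+0
    (8,0)@(17, 1): e=[-19,57,0] → .  [on edge]
    (9,2)@(19, 5): e=[1,25,12] → X
    (10,2)@(21, 5): e=[9,-3,32] → .
    (9,3)@(19, 7): e=[7,23,8] → X
    (10,3)@(21, 7): e=[15,-5,28] → .
    (9,4)@(19, 9): e=[13,21,4] → X
    (10,4)@(21, 9): e=[21,-7,24] → .
    (9,5)@(19, 11): e=[19,19,0] → X  [on edge]
    (10,5)@(21, 11): e=[27,-9,20] → .
    (9,6)@(19, 13): e=[25,17,-4] → .
  covered (4 px):
    . . . . . . . . . . .
    . . . . . . . . . . .
    . . . . . . . . . X .
    . . . . . . . . . X .
    . . . . . . . . . X .
    . . . . . . . . . X .
    . . . . . . . . . . .
    . . . . . . . . . . .
    . . . . . . . . . . .
    . . . . . . . . . . .
T1:
  2·area = 76
  edge (4, 12)→(12, 10): d=(8,-2) top-left  bias=+0
  edge (12, 10)→(18, 18): d=(6,8) right/bottom  bias=-1
  edge (18, 18)→(4, 12): d=(-14,-6) top-left  bias=+0
    (4,5)@(9, 11): e=[2,30,44] → X
    (5,5)@(11, 11): e=[6,14,56] → X
    (6,5)@(13, 11): e=[10,-2,68] → .
    (3,6)@(7, 13): e=[14,58,4] → X
    (6,6)@(13, 13): e=[26,10,40] → X
    (7,6)@(15, 13): e=[30,-6,52] → .
    (3,7)@(7, 15): e=[30,70,-24] → .
    (4,7)@(9, 15): e=[34,54,-12] → .
    (5,7)@(11, 15): e=[38,38,0] → X  [on edge]
    (7,7)@(15, 15): e=[46,6,24] → X
    (8,7)@(17, 15): e=[50,-10,36] → .
    (5,8)@(11, 17): e=[54,50,-28] → .
  covered (10 px):
    . . . . . . . . . . .
    . . . . . . . . . . .
    . . . . . . . . . . .
    . . . . . . . . . . .
    . . . . . . . . . . .
    . . . . X X . . . . .
    . . . X X X X . . . .
    . . . . . X X X . . .
    . . . . . . . . X . .
    . . . . . . . . . . .
T2:
  2·area = 36  (B↔C swapped to make it positive)
  edge (8, 6)→(9, 1): d=(1,-5) top-left  bias=+0
  edge (9, 1)→(14, 12): d=(5,11) right/bottom  bias=-1
  edge (14, 12)→(8, 6): d=(-6,-6) top-left  bias=+0
    (1,0)@(3, 1): e=[-30,66,0] → .  [on edge]
    (4,0)@(9, 1): e=[0,0,36] → .  [on edge]
    (2,1)@(5, 3): e=[-18,54,0] → .  [on edge]
    (4,1)@(9, 3): e=[2,10,24] → X
    (5,1)@(11, 3): e=[12,-12,36] → .
    (3,2)@(7, 5): e=[-6,42,0] → .  [on edge]
    (4,2)@(9, 5): e=[4,20,12] → X
    (5,2)@(11, 5): e=[14,-2,24] → .
    (4,3)@(9, 7): e=[6,30,0] → X  [on edge]
    (5,3)@(11, 7): e=[16,8,12] → X
    (6,3)@(13, 7): e=[26,-14,24] → .
    (4,4)@(9, 9): e=[8,40,-12] → .
    (5,4)@(11, 9): e=[18,18,0] → X  [on edge]
    (3,5)@(7, 11): e=[0,72,-36] → .  [on edge]
    (6,5)@(13, 11): e=[30,6,0] → X  [on edge]
    (7,6)@(15, 13): e=[42,-6,0] → .  [on edge]
    (8,7)@(17, 15): e=[54,-18,0] → .  [on edge]
    (9,8)@(19, 17): e=[66,-30,0] → .  [on edge]
    (10,9)@(21, 19): e=[78,-42,0] → .  [on edge]
  covered (6 px):
    . . . . . . . . . . .
    . . . . X . . . . . .
    . . . . X . . . . . .
    . . . . X X . . . . .
    . . . . . X . . . . .
    . . . . . . X . . . .
    . . . . . . . . . . .
    . . . . . . . . . . .
    . . . . . . . . . . .
    . . . . . . . . . . .
T3:
  2·area = 144  (B↔C swapped to make it positive)
  edge (4, 6)→(20, 8): d=(16,2) right/bottom  bias=-1
  edge (20, 8)→(4, 15): d=(-16,7) right/bottom  bias=-1
  edge (4, 15)→(4, 6): d=(0,-9) top-left  bias=+0
    (2,3)@(5, 7): e=[14,121,9] → X
    (3,3)@(7, 7): e=[10,107,27] → X
    (4,3)@(9, 7): e=[6,93,45] → X
    (5,3)@(11, 7): e=[2,79,63] → X
    (6,3)@(13, 7): e=[-2,65,81] → .
    (2,4)@(5, 9): e=[46,89,9] → X
    (6,4)@(13, 9): e=[30,33,81] → X
    (7,4)@(15, 9): e=[26,19,99] → X
    (8,4)@(17, 9): e=[22,5,117] → X
    (9,4)@(19, 9): e=[18,-9,135] → .
    (2,5)@(5, 11): e=[78,57,9] → X
    (7,5)@(15, 11): e=[58,-13,99] → .
  covered (18 px):
    . . . . . . . . . . .
    . . . . . . . . . . .
    . . . . . . . . . . .
    . . X X X X . . . . .
    . . X X X X X X X . .
    . . X X X X X . . . .
    . . X X . . . . . . .
    . . . . . . . . . . .
    . . . . . . . . . . .
    . . . . . . . . . . .

Final: [[4,1],[4,2],[4,3],[5,3],[5,4],[6,5]]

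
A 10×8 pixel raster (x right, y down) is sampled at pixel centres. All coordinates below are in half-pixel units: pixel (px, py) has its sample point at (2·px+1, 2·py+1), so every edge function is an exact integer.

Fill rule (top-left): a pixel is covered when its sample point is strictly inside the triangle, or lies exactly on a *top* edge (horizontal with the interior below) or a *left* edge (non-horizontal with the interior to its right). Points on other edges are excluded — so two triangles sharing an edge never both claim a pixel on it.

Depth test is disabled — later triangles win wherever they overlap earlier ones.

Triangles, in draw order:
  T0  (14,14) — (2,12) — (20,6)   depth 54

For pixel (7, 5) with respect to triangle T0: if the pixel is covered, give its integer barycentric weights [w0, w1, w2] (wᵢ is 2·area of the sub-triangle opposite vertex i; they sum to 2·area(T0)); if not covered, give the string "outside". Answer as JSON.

T0:
  2·area = 108
  edge (14, 14)→(2, 12): d=(-12,-2) top-left  bias=+0
  edge (2, 12)→(20, 6): d=(18,-6) top-left  bias=+0
  edge (20, 6)→(14, 14): d=(-6,8) right/bottom  bias=-1
    (8,3)@(17, 7): e=[90,0,18] → X  [on edge]
    (9,3)@(19, 7): e=[94,12,2] → X
    (5,4)@(11, 9): e=[54,0,54] → X  [on edge]
    (6,4)@(13, 9): e=[58,12,38] → X
    (7,4)@(15, 9): e=[62,24,22] → X
    (9,4)@(19, 9): e=[70,48,-10] → .
    (2,5)@(5, 11): e=[18,0,90] → X  [on edge]
    (3,5)@(7, 11): e=[22,12,74] → X
    (4,5)@(9, 11): e=[26,24,58] → X
    (8,5)@(17, 11): e=[42,72,-6] → .
    (2,6)@(5, 13): e=[-6,36,78] → .
    (3,6)@(7, 13): e=[-2,48,62] → .
  covered (15 px):
    . . . . . . . . . .
    . . . . . . . . . .
    . . . . . . . . . .
    . . . . . . . . X X
    . . . . . X X X X .
    . . X X X X X X . .
    . . . . X X X . . .
    . . . . . . . . . .

Result: [60,10,38]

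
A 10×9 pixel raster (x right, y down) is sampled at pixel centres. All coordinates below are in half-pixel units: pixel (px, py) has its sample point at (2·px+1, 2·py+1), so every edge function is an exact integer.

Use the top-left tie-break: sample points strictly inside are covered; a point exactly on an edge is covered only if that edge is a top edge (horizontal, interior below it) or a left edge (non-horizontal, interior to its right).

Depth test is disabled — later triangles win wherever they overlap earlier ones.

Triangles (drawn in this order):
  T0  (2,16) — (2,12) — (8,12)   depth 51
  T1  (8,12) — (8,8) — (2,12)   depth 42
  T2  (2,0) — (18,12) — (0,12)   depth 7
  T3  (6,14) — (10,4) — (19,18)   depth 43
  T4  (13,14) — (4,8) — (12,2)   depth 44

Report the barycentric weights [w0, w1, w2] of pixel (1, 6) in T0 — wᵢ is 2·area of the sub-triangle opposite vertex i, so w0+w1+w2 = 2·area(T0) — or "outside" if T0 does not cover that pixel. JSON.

T0:
  2·area = 24
  edge (2, 16)→(2, 12): d=(0,-4) top-left  bias=+0
  edge (2, 12)→(8, 12): d=(6,0) top-left  bias=+0
  edge (8, 12)→(2, 16): d=(-6,4) right/bottom  bias=-1
    (1,6)@(3, 13): e=[4,6,14] → #
    (2,6)@(5, 13): e=[12,6,6] → #
    (3,6)@(7, 13): e=[20,6,-2] → ·
    (1,7)@(3, 15): e=[4,18,2] → #
    (2,7)@(5, 15): e=[12,18,-6] → ·
    (1,8)@(3, 17): e=[4,30,-10] → ·
  covered (3 px):
    · · · · · · · · · ·
    · · · · · · · · · ·
    · · · · · · · · · ·
    · · · · · · · · · ·
    · · · · · · · · · ·
    · · · · · · · · · ·
    · # # · · · · · · ·
    · # · · · · · · · ·
    · · · · · · · · · ·
T1:
  2·area = 24  (B↔C swapped to make it positive)
  edge (8, 12)→(2, 12): d=(-6,0) right/bottom  bias=-1
  edge (2, 12)→(8, 8): d=(6,-4) top-left  bias=+0
  edge (8, 8)→(8, 12): d=(0,4) right/bottom  bias=-1
    (3,4)@(7, 9): e=[18,2,4] → #
    (4,4)@(9, 9): e=[18,10,-4] → ·
    (2,5)@(5, 11): e=[6,6,12] → #
    (4,5)@(9, 11): e=[6,22,-4] → ·
    (2,6)@(5, 13): e=[-6,18,12] → ·
    (3,6)@(7, 13): e=[-6,26,4] → ·
  covered (3 px):
    · · · · · · · · · ·
    · · · · · · · · · ·
    · · · · · · · · · ·
    · · · · · · · · · ·
    · · · # · · · · · ·
    · · # # · · · · · ·
    · · · · · · · · · ·
    · · · · · · · · · ·
    · · · · · · · · · ·
T2:
  2·area = 216
  edge (2, 0)→(18, 12): d=(16,12) right/bottom  bias=-1
  edge (18, 12)→(0, 12): d=(-18,0) right/bottom  bias=-1
  edge (0, 12)→(2, 0): d=(2,-12) top-left  bias=+0
    (1,0)@(3, 1): e=[4,198,14] → #
    (2,0)@(5, 1): e=[-20,198,38] → ·
    (1,1)@(3, 3): e=[36,162,18] → #
    (2,1)@(5, 3): e=[12,162,42] → #
    (3,1)@(7, 3): e=[-12,162,66] → ·
    (1,2)@(3, 5): e=[68,126,22] → #
    (3,2)@(7, 5): e=[20,126,70] → #
    (4,2)@(9, 5): e=[-4,126,94] → ·
    (0,3)@(1, 7): e=[124,90,2] → #
    (4,3)@(9, 7): e=[28,90,98] → #
    (5,3)@(11, 7): e=[4,90,122] → #
    (6,3)@(13, 7): e=[-20,90,146] → ·
  covered (27 px):
    · # · · · · · · · ·
    · # # · · · · · · ·
    · # # # · · · · · ·
    # # # # # # · · · ·
    # # # # # # # · · ·
    # # # # # # # # · ·
    · · · · · · · · · ·
    · · · · · · · · · ·
    · · · · · · · · · ·
T3:
  2·area = 146
  edge (6, 14)→(10, 4): d=(4,-10) top-left  bias=+0
  edge (10, 4)→(19, 18): d=(9,14) right/bottom  bias=-1
  edge (19, 18)→(6, 14): d=(-13,-4) top-left  bias=+0
    (4,3)@(9, 7): e=[2,41,103] → #
    (5,3)@(11, 7): e=[22,13,111] → #
    (6,3)@(13, 7): e=[42,-15,119] → ·
    (4,4)@(9, 9): e=[10,59,77] → #
    (6,4)@(13, 9): e=[50,3,93] → #
    (7,4)@(15, 9): e=[70,-25,101] → ·
    (4,5)@(9, 11): e=[18,77,51] → #
    (7,5)@(15, 11): e=[78,-7,75] → ·
    (3,6)@(7, 13): e=[6,123,17] → #
    (7,6)@(15, 13): e=[86,11,49] → #
    (8,6)@(17, 13): e=[106,-17,57] → ·
    (3,7)@(7, 15): e=[14,141,-9] → ·
  covered (18 px):
    · · · · · · · · · ·
    · · · · · · · · · ·
    · · · · · · · · · ·
    · · · · # # · · · ·
    · · · · # # # · · ·
    · · · · # # # · · ·
    · · · # # # # # · ·
    · · · · · # # # # ·
    · · · · · · · · # ·
T4:
  2·area = 102
  edge (13, 14)→(4, 8): d=(-9,-6) top-left  bias=+0
  edge (4, 8)→(12, 2): d=(8,-6) top-left  bias=+0
  edge (12, 2)→(13, 14): d=(1,12) right/bottom  bias=-1
    (5,1)@(11, 3): e=[87,2,13] → #
    (6,1)@(13, 3): e=[99,14,-11] → ·
    (4,2)@(9, 5): e=[57,6,39] → #
    (6,2)@(13, 5): e=[81,30,-9] → ·
    (3,3)@(7, 7): e=[27,10,65] → #
    (6,3)@(13, 7): e=[63,46,-7] → ·
    (3,4)@(7, 9): e=[9,26,67] → #
    (6,4)@(13, 9): e=[45,62,-5] → ·
    (3,5)@(7, 11): e=[-9,42,69] → ·
    (4,5)@(9, 11): e=[3,54,45] → #
    (6,5)@(13, 11): e=[27,78,-3] → ·
    (4,6)@(9, 13): e=[-15,70,47] → ·
  covered (11 px):
    · · · · · · · · · ·
    · · · · · # · · · ·
    · · · · # # · · · ·
    · · · # # # · · · ·
    · · · # # # · · · ·
    · · · · # # · · · ·
    · · · · · · · · · ·
    · · · · · · · · · ·
    · · · · · · · · · ·

Answer: [6,14,4]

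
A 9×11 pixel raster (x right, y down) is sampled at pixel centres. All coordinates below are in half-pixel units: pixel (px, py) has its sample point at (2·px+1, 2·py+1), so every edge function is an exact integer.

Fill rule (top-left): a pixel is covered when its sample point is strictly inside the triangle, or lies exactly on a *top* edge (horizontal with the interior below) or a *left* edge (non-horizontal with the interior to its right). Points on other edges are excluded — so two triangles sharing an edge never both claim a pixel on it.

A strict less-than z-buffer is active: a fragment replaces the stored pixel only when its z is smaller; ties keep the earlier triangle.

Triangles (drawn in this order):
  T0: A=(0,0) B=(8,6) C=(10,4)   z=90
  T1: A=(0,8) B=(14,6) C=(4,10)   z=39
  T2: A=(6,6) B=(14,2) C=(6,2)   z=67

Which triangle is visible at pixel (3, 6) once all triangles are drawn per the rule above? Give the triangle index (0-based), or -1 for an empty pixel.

T0:
  2·area = 28  (B↔C swapped to make it positive)
  edge (0, 0)→(10, 4): d=(10,4) right/bottom  bias=-1
  edge (10, 4)→(8, 6): d=(-2,2) right/bottom  bias=-1
  edge (8, 6)→(0, 0): d=(-8,-6) top-left  bias=+0
    (6,0)@(13, 1): e=[-42,0,70] → ·  [on edge]
    (2,1)@(5, 3): e=[10,12,6] → #
    (3,1)@(7, 3): e=[2,8,18] → #
    (4,1)@(9, 3): e=[-6,4,30] → ·
    (5,1)@(11, 3): e=[-14,0,42] → ·  [on edge]
    (2,2)@(5, 5): e=[30,8,-10] → ·
    (3,2)@(7, 5): e=[22,4,2] → #
    (4,2)@(9, 5): e=[14,0,14] → ·  [on edge]
    (3,3)@(7, 7): e=[42,0,-14] → ·  [on edge]
    (2,4)@(5, 9): e=[70,0,-42] → ·  [on edge]
    (1,5)@(3, 11): e=[98,0,-70] → ·  [on edge]
    (0,6)@(1, 13): e=[126,0,-98] → ·  [on edge]
  covered (3 px):
    · · · · · · · · ·
    · · # # · · · · ·
    · · · # · · · · ·
    · · · · · · · · ·
    · · · · · · · · ·
    · · · · · · · · ·
    · · · · · · · · ·
    · · · · · · · · ·
    · · · · · · · · ·
    · · · · · · · · ·
    · · · · · · · · ·
T1:
  2·area = 36
  edge (0, 8)→(14, 6): d=(14,-2) top-left  bias=+0
  edge (14, 6)→(4, 10): d=(-10,4) right/bottom  bias=-1
  edge (4, 10)→(0, 8): d=(-4,-2) top-left  bias=+0
    (3,3)@(7, 7): e=[0,18,18] → #  [on edge]
    (4,3)@(9, 7): e=[4,10,22] → #
    (5,3)@(11, 7): e=[8,2,26] → #
    (6,3)@(13, 7): e=[12,-6,30] → ·
    (1,4)@(3, 9): e=[20,14,2] → #
    (2,4)@(5, 9): e=[24,6,6] → #
    (3,4)@(7, 9): e=[28,-2,10] → ·
    (4,4)@(9, 9): e=[32,-10,14] → ·
    (5,4)@(11, 9): e=[36,-18,18] → ·
    (1,5)@(3, 11): e=[48,-6,-6] → ·
    (2,5)@(5, 11): e=[52,-14,-2] → ·
  covered (5 px):
    · · · · · · · · ·
    · · · · · · · · ·
    · · · · · · · · ·
    · · · # # # · · ·
    · # # · · · · · ·
    · · · · · · · · ·
    · · · · · · · · ·
    · · · · · · · · ·
    · · · · · · · · ·
    · · · · · · · · ·
    · · · · · · · · ·
T2:
  2·area = 32  (B↔C swapped to make it positive)
  edge (6, 6)→(6, 2): d=(0,-4) top-left  bias=+0
  edge (6, 2)→(14, 2): d=(8,0) top-left  bias=+0
  edge (14, 2)→(6, 6): d=(-8,4) right/bottom  bias=-1
    (3,1)@(7, 3): e=[4,8,20] → #
    (4,1)@(9, 3): e=[12,8,12] → #
    (5,1)@(11, 3): e=[20,8,4] → #
    (6,1)@(13, 3): e=[28,8,-4] → ·
    (3,2)@(7, 5): e=[4,24,4] → #
    (4,2)@(9, 5): e=[12,24,-4] → ·
    (5,2)@(11, 5): e=[20,24,-12] → ·
    (3,3)@(7, 7): e=[4,40,-12] → ·
  covered (4 px):
    · · · · · · · · ·
    · · · # # # · · ·
    · · · # · · · · ·
    · · · · · · · · ·
    · · · · · · · · ·
    · · · · · · · · ·
    · · · · · · · · ·
    · · · · · · · · ·
    · · · · · · · · ·
    · · · · · · · · ·
    · · · · · · · · ·

Z-buffer (winner per pixel, '.' = empty):
  . . . . . . . . .
  . . 0 2 2 2 . . .
  . . . 2 . . . . .
  . . . 1 1 1 . . .
  . 1 1 . . . . . .
  . . . . . . . . .
  . . . . . . . . .
  . . . . . . . . .
  . . . . . . . . .
  . . . . . . . . .
  . . . . . . . . .

Final: -1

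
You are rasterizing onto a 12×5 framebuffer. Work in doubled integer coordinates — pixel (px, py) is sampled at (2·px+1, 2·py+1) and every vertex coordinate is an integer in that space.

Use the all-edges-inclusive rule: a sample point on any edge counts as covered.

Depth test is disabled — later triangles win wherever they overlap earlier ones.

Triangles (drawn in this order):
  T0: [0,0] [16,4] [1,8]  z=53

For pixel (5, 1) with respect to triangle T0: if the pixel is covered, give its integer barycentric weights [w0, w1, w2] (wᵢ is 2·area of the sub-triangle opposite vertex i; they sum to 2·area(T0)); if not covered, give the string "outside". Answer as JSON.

T0:
  2·area = 124
  edge (0, 0)→(16, 4): d=(16,4) inclusive
  edge (16, 4)→(1, 8): d=(-15,4) inclusive
  edge (1, 8)→(0, 0): d=(-1,-8) inclusive
    (0,0)@(1, 1): e=[12,105,7] → █
    (1,0)@(3, 1): e=[4,97,23] → █
    (2,0)@(5, 1): e=[-4,89,39] → ·
    (0,1)@(1, 3): e=[44,75,5] → █
    (2,1)@(5, 3): e=[28,59,37] → █
    (3,1)@(7, 3): e=[20,51,53] → █
    (4,1)@(9, 3): e=[12,43,69] → █
    (5,1)@(11, 3): e=[4,35,85] → █
    (6,1)@(13, 3): e=[-4,27,101] → ·
    (0,2)@(1, 5): e=[76,45,3] → █
    (6,2)@(13, 5): e=[28,-3,99] → ·
    (0,3)@(1, 7): e=[108,15,1] → █
  covered (16 px):
    █ █ · · · · · · · · · ·
    █ █ █ █ █ █ · · · · · ·
    █ █ █ █ █ █ · · · · · ·
    █ █ · · · · · · · · · ·
    · · · · · · · · · · · ·

Answer: [35,85,4]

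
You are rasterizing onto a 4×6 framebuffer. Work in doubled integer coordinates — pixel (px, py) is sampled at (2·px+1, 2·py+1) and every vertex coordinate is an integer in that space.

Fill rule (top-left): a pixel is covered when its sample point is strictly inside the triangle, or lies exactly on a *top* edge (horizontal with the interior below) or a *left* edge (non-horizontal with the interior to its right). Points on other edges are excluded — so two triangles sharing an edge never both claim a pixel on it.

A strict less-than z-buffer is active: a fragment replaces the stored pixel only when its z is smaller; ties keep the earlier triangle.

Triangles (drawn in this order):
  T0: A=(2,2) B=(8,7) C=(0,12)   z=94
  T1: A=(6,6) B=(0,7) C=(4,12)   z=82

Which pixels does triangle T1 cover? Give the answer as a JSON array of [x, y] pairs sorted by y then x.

T0:
  2·area = 70
  edge (2, 2)→(8, 7): d=(6,5) right/bottom  bias=-1
  edge (8, 7)→(0, 12): d=(-8,5) right/bottom  bias=-1
  edge (0, 12)→(2, 2): d=(2,-10) top-left  bias=+0
    (1,1)@(3, 3): e=[1,57,12] → X
    (2,1)@(5, 3): e=[-9,47,32] → .
    (1,2)@(3, 5): e=[13,41,16] → X
    (2,2)@(5, 5): e=[3,31,36] → X
    (3,2)@(7, 5): e=[-7,21,56] → .
    (0,3)@(1, 7): e=[35,35,0] → X  [on edge]
    (3,3)@(7, 7): e=[5,5,60] → X
    (0,4)@(1, 9): e=[47,19,4] → X
    (2,4)@(5, 9): e=[27,-1,44] → .
    (3,4)@(7, 9): e=[17,-11,64] → .
    (0,5)@(1, 11): e=[59,3,8] → X
    (1,5)@(3, 11): e=[49,-7,28] → .
  covered (10 px):
    . . . .
    . X . .
    . X X .
    X X X X
    X X . .
    X . . .
T1:
  2·area = 34  (B↔C swapped to make it positive)
  edge (6, 6)→(4, 12): d=(-2,6) right/bottom  bias=-1
  edge (4, 12)→(0, 7): d=(-4,-5) top-left  bias=+0
  edge (0, 7)→(6, 6): d=(6,-1) top-left  bias=+0
    (3,1)@(7, 3): e=[0,51,-17] → .  [on edge]
    (0,3)@(1, 7): e=[28,5,1] → X
    (1,3)@(3, 7): e=[16,15,3] → X
    (2,3)@(5, 7): e=[4,25,5] → X
    (3,3)@(7, 7): e=[-8,35,7] → .
    (0,4)@(1, 9): e=[24,-3,13] → .
    (1,4)@(3, 9): e=[12,7,15] → X
    (2,4)@(5, 9): e=[0,17,17] → .  [on edge]
    (1,5)@(3, 11): e=[8,-1,27] → .
  covered (4 px):
    . . . .
    . . . .
    . . . .
    X X X .
    . X . .
    . . . .

Final: [[0,3],[1,3],[2,3],[1,4]]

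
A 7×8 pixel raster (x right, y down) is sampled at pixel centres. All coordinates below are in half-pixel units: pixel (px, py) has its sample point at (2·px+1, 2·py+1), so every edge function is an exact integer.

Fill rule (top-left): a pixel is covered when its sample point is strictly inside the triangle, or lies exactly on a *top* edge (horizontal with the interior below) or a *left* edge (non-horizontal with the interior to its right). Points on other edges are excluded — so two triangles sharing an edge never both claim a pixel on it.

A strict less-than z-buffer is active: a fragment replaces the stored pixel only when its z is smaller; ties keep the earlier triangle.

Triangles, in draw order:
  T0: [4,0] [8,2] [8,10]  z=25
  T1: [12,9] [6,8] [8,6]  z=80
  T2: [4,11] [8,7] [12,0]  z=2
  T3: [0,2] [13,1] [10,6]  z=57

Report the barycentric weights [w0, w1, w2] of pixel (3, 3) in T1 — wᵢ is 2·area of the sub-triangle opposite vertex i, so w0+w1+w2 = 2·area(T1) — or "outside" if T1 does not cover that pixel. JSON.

T0:
  2·area = 32
  edge (4, 0)→(8, 2): d=(4,2) right/bottom  bias=-1
  edge (8, 2)→(8, 10): d=(0,8) right/bottom  bias=-1
  edge (8, 10)→(4, 0): d=(-4,-10) top-left  bias=+0
    (2,0)@(5, 1): e=[2,24,6] → █
    (3,0)@(7, 1): e=[-2,8,26] → ·
    (2,1)@(5, 3): e=[10,24,-2] → ·
    (3,1)@(7, 3): e=[6,8,18] → █
    (4,1)@(9, 3): e=[2,-8,38] → ·
    (3,2)@(7, 5): e=[14,8,10] → █
    (4,2)@(9, 5): e=[10,-8,30] → ·
    (3,3)@(7, 7): e=[22,8,2] → █
    (4,3)@(9, 7): e=[18,-8,22] → ·
    (3,4)@(7, 9): e=[30,8,-6] → ·
  covered (4 px):
    · · █ · · · ·
    · · · █ · · ·
    · · · █ · · ·
    · · · █ · · ·
    · · · · · · ·
    · · · · · · ·
    · · · · · · ·
    · · · · · · ·
T1:
  2·area = 14
  edge (12, 9)→(6, 8): d=(-6,-1) top-left  bias=+0
  edge (6, 8)→(8, 6): d=(2,-2) top-left  bias=+0
  edge (8, 6)→(12, 9): d=(4,3) right/bottom  bias=-1
    (6,0)@(13, 1): e=[49,0,-35] → ·  [on edge]
    (5,1)@(11, 3): e=[35,0,-21] → ·  [on edge]
    (4,2)@(9, 5): e=[21,0,-7] → ·  [on edge]
    (3,3)@(7, 7): e=[7,0,7] → █  [on edge]
    (4,3)@(9, 7): e=[9,4,1] → █
    (5,3)@(11, 7): e=[11,8,-5] → ·
    (2,4)@(5, 9): e=[-7,0,21] → ·  [on edge]
    (3,4)@(7, 9): e=[-5,4,15] → ·
    (4,4)@(9, 9): e=[-3,8,9] → ·
    (1,5)@(3, 11): e=[-21,0,35] → ·  [on edge]
    (0,6)@(1, 13): e=[-35,0,49] → ·  [on edge]
  covered (2 px):
    · · · · · · ·
    · · · · · · ·
    · · · · · · ·
    · · · █ █ · ·
    · · · · · · ·
    · · · · · · ·
    · · · · · · ·
    · · · · · · ·
T2:
  2·area = 12  (B↔C swapped to make it positive)
  edge (4, 11)→(12, 0): d=(8,-11) top-left  bias=+0
  edge (12, 0)→(8, 7): d=(-4,7) right/bottom  bias=-1
  edge (8, 7)→(4, 11): d=(-4,4) right/bottom  bias=-1
    (4,2)@(9, 5): e=[7,1,4] → █
    (5,2)@(11, 5): e=[29,-13,-4] → ·
    (3,3)@(7, 7): e=[1,7,4] → █
    (4,3)@(9, 7): e=[23,-7,-4] → ·
    (3,4)@(7, 9): e=[17,-1,-4] → ·
  covered (2 px):
    · · · · · · ·
    · · · · · · ·
    · · · · █ · ·
    · · · █ · · ·
    · · · · · · ·
    · · · · · · ·
    · · · · · · ·
    · · · · · · ·
T3:
  2·area = 62
  edge (0, 2)→(13, 1): d=(13,-1) top-left  bias=+0
  edge (13, 1)→(10, 6): d=(-3,5) right/bottom  bias=-1
  edge (10, 6)→(0, 2): d=(-10,-4) top-left  bias=+0
    (6,0)@(13, 1): e=[0,0,62] → ·  [on edge]
    (1,1)@(3, 3): e=[16,44,2] → █
    (2,1)@(5, 3): e=[18,34,10] → █
    (3,1)@(7, 3): e=[20,24,18] → █
    (4,1)@(9, 3): e=[22,14,26] → █
    (5,1)@(11, 3): e=[24,4,34] → █
    (6,1)@(13, 3): e=[26,-6,42] → ·
    (1,2)@(3, 5): e=[42,38,-18] → ·
    (2,2)@(5, 5): e=[44,28,-10] → ·
    (3,2)@(7, 5): e=[46,18,-2] → ·
    (4,2)@(9, 5): e=[48,8,6] → █
    (5,2)@(11, 5): e=[50,-2,14] → ·
    (3,5)@(7, 11): e=[124,0,-62] → ·  [on edge]
  covered (6 px):
    · · · · · · ·
    · █ █ █ █ █ ·
    · · · · █ · ·
    · · · · · · ·
    · · · · · · ·
    · · · · · · ·
    · · · · · · ·
    · · · · · · ·

Answer: [0,7,7]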